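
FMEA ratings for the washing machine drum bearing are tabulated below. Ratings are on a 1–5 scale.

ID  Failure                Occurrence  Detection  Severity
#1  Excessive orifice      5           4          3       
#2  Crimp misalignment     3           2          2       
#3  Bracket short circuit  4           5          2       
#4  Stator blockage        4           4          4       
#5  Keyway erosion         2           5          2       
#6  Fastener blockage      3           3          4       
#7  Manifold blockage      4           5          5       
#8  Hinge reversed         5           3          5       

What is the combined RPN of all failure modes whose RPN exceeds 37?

339

RPN = Severity × Occurrence × Detection:
  #1: 3 × 5 × 4 = 60
  #2: 2 × 3 × 2 = 12
  #3: 2 × 4 × 5 = 40
  #4: 4 × 4 × 4 = 64
  #5: 2 × 2 × 5 = 20
  #6: 4 × 3 × 3 = 36
  #7: 5 × 4 × 5 = 100
  #8: 5 × 5 × 3 = 75
RPN > 37: #1 (60), #3 (40), #4 (64), #7 (100), #8 (75).
Sum: 60 + 40 + 64 + 100 + 75 = 339.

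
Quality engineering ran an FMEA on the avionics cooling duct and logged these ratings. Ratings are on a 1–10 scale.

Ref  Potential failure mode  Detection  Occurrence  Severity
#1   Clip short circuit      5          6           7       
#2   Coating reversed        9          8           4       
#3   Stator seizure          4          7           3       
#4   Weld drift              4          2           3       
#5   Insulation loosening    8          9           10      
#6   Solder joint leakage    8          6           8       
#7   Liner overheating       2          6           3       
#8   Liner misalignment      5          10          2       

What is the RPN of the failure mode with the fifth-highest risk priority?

RPN = Severity × Occurrence × Detection:
  #1: 7 × 6 × 5 = 210
  #2: 4 × 8 × 9 = 288
  #3: 3 × 7 × 4 = 84
  #4: 3 × 2 × 4 = 24
  #5: 10 × 9 × 8 = 720
  #6: 8 × 6 × 8 = 384
  #7: 3 × 6 × 2 = 36
  #8: 2 × 10 × 5 = 100
Sorted descending: 720, 384, 288, 210, 100, 84, 36, 24.
The fifth-highest RPN is 100 (#8).

100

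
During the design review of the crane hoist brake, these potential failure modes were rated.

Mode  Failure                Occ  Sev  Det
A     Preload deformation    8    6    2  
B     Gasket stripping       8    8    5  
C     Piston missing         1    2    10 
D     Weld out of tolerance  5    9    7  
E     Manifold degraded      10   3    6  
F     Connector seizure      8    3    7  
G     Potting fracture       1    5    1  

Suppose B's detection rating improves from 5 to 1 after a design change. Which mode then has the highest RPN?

RPN = Severity × Occurrence × Detection:
  A: 6 × 8 × 2 = 96
  B: 8 × 8 × 5 = 320
  C: 2 × 1 × 10 = 20
  D: 9 × 5 × 7 = 315
  E: 3 × 10 × 6 = 180
  F: 3 × 8 × 7 = 168
  G: 5 × 1 × 1 = 5
After action: B → 8 × 8 × 1 = 64.
Revised RPNs: D=315, E=180, F=168, A=96, B=64, C=20, G=5.
Highest is now D (315).

D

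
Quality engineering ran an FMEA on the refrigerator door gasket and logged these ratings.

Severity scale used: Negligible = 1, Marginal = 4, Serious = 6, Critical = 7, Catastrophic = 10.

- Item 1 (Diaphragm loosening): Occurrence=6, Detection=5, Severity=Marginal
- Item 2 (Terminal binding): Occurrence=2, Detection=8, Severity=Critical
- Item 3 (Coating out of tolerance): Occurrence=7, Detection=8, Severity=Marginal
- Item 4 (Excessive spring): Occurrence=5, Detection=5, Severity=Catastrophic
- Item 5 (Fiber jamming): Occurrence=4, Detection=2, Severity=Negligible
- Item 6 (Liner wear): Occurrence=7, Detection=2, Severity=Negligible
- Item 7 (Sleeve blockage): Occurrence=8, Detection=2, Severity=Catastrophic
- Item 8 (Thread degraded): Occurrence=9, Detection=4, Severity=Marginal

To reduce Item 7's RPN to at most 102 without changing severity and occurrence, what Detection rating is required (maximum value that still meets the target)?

1

Item 7: S=10, O=8, D=2 → current RPN = 160.
Fixed product = 80. Need 80 × D ≤ 102, so D ≤ 102/80 = 1.27.
Maximum integer Detection rating = 1 (gives RPN 80; D=2 would give 160 > 102).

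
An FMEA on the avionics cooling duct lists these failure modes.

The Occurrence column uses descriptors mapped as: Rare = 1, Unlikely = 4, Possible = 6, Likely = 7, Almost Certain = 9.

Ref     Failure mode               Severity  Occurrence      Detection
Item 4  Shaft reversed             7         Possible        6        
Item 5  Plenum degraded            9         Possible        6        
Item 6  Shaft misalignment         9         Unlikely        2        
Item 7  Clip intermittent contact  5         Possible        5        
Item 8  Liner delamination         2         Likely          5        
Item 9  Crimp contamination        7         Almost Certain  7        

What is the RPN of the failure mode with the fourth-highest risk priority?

150

RPN = Severity × Occurrence × Detection:
  Item 4: 7 × 6 × 6 = 252
  Item 5: 9 × 6 × 6 = 324
  Item 6: 9 × 4 × 2 = 72
  Item 7: 5 × 6 × 5 = 150
  Item 8: 2 × 7 × 5 = 70
  Item 9: 7 × 9 × 7 = 441
Sorted descending: 441, 324, 252, 150, 72, 70.
The fourth-highest RPN is 150 (Item 7).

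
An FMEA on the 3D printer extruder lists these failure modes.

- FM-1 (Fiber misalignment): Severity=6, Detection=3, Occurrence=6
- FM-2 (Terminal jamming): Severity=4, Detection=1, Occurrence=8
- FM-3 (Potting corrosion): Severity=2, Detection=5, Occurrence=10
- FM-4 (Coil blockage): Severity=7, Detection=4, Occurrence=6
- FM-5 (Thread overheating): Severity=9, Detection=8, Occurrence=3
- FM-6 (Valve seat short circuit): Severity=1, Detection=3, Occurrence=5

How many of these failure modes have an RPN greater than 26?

RPN = Severity × Occurrence × Detection:
  FM-1: 6 × 6 × 3 = 108
  FM-2: 4 × 8 × 1 = 32
  FM-3: 2 × 10 × 5 = 100
  FM-4: 7 × 6 × 4 = 168
  FM-5: 9 × 3 × 8 = 216
  FM-6: 1 × 5 × 3 = 15
Modes with RPN > 26: FM-1 (108), FM-2 (32), FM-3 (100), FM-4 (168), FM-5 (216) → 5.

5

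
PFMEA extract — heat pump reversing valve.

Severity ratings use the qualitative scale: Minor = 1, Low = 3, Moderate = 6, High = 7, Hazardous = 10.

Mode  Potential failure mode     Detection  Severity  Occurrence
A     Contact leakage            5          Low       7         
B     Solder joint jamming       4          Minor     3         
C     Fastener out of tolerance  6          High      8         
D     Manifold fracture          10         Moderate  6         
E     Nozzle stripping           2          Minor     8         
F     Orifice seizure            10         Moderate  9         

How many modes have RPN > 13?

5

RPN = Severity × Occurrence × Detection:
  A: 3 × 7 × 5 = 105
  B: 1 × 3 × 4 = 12
  C: 7 × 8 × 6 = 336
  D: 6 × 6 × 10 = 360
  E: 1 × 8 × 2 = 16
  F: 6 × 9 × 10 = 540
Modes with RPN > 13: A (105), C (336), D (360), E (16), F (540) → 5.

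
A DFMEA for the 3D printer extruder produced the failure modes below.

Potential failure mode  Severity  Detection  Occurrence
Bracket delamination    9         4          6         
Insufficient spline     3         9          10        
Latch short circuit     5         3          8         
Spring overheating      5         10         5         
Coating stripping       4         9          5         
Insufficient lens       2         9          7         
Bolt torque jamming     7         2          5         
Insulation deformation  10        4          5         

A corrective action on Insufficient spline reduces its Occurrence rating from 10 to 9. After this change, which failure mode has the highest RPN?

RPN = Severity × Occurrence × Detection:
  Bracket delamination: 9 × 6 × 4 = 216
  Insufficient spline: 3 × 10 × 9 = 270
  Latch short circuit: 5 × 8 × 3 = 120
  Spring overheating: 5 × 5 × 10 = 250
  Coating stripping: 4 × 5 × 9 = 180
  Insufficient lens: 2 × 7 × 9 = 126
  Bolt torque jamming: 7 × 5 × 2 = 70
  Insulation deformation: 10 × 5 × 4 = 200
After action: Insufficient spline → 3 × 9 × 9 = 243.
Revised RPNs: Spring overheating=250, Insufficient spline=243, Bracket delamination=216, Insulation deformation=200, Coating stripping=180, Insufficient lens=126, Latch short circuit=120, Bolt torque jamming=70.
Highest is now Spring overheating (250).

Spring overheating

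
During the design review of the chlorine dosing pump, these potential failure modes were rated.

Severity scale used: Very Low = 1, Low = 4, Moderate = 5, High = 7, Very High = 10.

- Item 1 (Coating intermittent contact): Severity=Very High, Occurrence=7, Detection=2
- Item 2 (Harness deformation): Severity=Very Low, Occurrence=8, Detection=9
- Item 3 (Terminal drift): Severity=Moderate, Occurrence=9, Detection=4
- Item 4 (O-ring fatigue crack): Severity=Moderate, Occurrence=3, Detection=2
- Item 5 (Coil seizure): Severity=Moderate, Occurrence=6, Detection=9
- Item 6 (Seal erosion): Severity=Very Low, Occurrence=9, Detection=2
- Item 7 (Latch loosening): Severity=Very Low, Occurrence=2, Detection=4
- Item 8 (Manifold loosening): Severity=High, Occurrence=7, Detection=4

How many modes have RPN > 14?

RPN = Severity × Occurrence × Detection:
  Item 1: 10 × 7 × 2 = 140
  Item 2: 1 × 8 × 9 = 72
  Item 3: 5 × 9 × 4 = 180
  Item 4: 5 × 3 × 2 = 30
  Item 5: 5 × 6 × 9 = 270
  Item 6: 1 × 9 × 2 = 18
  Item 7: 1 × 2 × 4 = 8
  Item 8: 7 × 7 × 4 = 196
Modes with RPN > 14: Item 1 (140), Item 2 (72), Item 3 (180), Item 4 (30), Item 5 (270), Item 6 (18), Item 8 (196) → 7.

7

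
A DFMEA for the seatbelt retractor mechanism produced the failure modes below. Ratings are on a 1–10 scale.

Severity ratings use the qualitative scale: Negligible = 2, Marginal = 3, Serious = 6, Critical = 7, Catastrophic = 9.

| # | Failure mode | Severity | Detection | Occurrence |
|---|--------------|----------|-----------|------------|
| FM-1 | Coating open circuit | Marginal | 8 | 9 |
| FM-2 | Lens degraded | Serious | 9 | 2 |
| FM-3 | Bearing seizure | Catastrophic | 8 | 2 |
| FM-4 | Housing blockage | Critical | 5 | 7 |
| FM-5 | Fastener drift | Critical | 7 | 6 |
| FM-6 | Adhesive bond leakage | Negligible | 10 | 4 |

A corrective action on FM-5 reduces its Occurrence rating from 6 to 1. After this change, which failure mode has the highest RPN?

RPN = Severity × Occurrence × Detection:
  FM-1: 3 × 9 × 8 = 216
  FM-2: 6 × 2 × 9 = 108
  FM-3: 9 × 2 × 8 = 144
  FM-4: 7 × 7 × 5 = 245
  FM-5: 7 × 6 × 7 = 294
  FM-6: 2 × 4 × 10 = 80
After action: FM-5 → 7 × 1 × 7 = 49.
Revised RPNs: FM-4=245, FM-1=216, FM-3=144, FM-2=108, FM-6=80, FM-5=49.
Highest is now FM-4 (245).

FM-4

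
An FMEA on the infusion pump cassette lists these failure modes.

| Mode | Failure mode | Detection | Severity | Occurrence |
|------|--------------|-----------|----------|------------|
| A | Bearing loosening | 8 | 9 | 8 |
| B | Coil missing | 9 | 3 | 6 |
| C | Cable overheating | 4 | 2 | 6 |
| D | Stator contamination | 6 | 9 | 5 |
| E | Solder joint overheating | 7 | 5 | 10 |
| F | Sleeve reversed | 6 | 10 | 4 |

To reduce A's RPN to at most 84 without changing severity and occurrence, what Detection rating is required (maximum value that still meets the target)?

A: S=9, O=8, D=8 → current RPN = 576.
Fixed product = 72. Need 72 × D ≤ 84, so D ≤ 84/72 = 1.17.
Maximum integer Detection rating = 1 (gives RPN 72; D=2 would give 144 > 84).

1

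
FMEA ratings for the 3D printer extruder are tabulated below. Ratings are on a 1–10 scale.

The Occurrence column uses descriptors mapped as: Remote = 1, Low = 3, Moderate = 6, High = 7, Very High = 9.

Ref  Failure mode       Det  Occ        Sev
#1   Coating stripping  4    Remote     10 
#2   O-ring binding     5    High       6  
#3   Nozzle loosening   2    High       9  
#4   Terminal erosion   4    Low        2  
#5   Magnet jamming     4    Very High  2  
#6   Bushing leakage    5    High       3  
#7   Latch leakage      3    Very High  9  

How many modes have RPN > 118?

3

RPN = Severity × Occurrence × Detection:
  #1: 10 × 1 × 4 = 40
  #2: 6 × 7 × 5 = 210
  #3: 9 × 7 × 2 = 126
  #4: 2 × 3 × 4 = 24
  #5: 2 × 9 × 4 = 72
  #6: 3 × 7 × 5 = 105
  #7: 9 × 9 × 3 = 243
Modes with RPN > 118: #2 (210), #3 (126), #7 (243) → 3.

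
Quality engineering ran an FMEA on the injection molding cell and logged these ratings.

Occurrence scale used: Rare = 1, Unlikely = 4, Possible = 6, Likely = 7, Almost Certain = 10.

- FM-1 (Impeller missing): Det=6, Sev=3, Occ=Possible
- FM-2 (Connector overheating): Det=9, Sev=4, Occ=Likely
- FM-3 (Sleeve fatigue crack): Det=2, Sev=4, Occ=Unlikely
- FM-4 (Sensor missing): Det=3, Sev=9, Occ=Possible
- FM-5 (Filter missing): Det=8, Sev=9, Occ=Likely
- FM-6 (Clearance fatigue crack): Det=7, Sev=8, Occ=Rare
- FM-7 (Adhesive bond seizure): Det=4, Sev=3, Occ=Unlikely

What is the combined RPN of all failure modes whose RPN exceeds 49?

RPN = Severity × Occurrence × Detection:
  FM-1: 3 × 6 × 6 = 108
  FM-2: 4 × 7 × 9 = 252
  FM-3: 4 × 4 × 2 = 32
  FM-4: 9 × 6 × 3 = 162
  FM-5: 9 × 7 × 8 = 504
  FM-6: 8 × 1 × 7 = 56
  FM-7: 3 × 4 × 4 = 48
RPN > 49: FM-1 (108), FM-2 (252), FM-4 (162), FM-5 (504), FM-6 (56).
Sum: 108 + 252 + 162 + 504 + 56 = 1082.

1082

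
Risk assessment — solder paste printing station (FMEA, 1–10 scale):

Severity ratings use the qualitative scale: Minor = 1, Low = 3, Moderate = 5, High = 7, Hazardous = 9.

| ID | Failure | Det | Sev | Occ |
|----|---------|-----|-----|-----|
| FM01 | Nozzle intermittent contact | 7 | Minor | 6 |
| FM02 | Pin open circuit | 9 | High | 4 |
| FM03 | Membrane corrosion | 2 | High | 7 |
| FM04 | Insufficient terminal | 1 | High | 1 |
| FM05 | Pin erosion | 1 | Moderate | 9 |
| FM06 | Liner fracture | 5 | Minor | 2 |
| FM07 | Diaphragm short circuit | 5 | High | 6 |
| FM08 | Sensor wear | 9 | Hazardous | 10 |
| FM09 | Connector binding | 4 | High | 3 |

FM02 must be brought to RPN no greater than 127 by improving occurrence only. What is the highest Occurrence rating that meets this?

2

FM02: S=7, O=4, D=9 → current RPN = 252.
Fixed product = 63. Need 63 × O ≤ 127, so O ≤ 127/63 = 2.02.
Maximum integer Occurrence rating = 2 (gives RPN 126; O=3 would give 189 > 127).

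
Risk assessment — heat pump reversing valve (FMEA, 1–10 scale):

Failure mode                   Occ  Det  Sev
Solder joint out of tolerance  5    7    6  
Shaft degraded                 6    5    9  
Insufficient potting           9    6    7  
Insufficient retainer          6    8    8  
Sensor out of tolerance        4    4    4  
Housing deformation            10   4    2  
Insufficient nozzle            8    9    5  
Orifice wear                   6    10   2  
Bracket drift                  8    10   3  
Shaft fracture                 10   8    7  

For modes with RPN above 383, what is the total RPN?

RPN = Severity × Occurrence × Detection:
  Solder joint out of tolerance: 6 × 5 × 7 = 210
  Shaft degraded: 9 × 6 × 5 = 270
  Insufficient potting: 7 × 9 × 6 = 378
  Insufficient retainer: 8 × 6 × 8 = 384
  Sensor out of tolerance: 4 × 4 × 4 = 64
  Housing deformation: 2 × 10 × 4 = 80
  Insufficient nozzle: 5 × 8 × 9 = 360
  Orifice wear: 2 × 6 × 10 = 120
  Bracket drift: 3 × 8 × 10 = 240
  Shaft fracture: 7 × 10 × 8 = 560
RPN > 383: Insufficient retainer (384), Shaft fracture (560).
Sum: 384 + 560 = 944.

944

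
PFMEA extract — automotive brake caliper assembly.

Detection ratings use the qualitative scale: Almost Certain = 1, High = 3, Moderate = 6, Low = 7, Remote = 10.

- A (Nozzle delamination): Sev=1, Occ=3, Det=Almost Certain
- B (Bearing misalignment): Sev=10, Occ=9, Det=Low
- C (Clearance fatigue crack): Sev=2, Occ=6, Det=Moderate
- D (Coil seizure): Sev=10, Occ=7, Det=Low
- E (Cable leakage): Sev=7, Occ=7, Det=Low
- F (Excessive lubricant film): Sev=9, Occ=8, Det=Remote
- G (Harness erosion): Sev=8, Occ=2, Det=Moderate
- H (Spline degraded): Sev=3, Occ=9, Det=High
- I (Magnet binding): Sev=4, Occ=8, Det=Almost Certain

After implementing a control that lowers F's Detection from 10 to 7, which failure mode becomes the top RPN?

RPN = Severity × Occurrence × Detection:
  A: 1 × 3 × 1 = 3
  B: 10 × 9 × 7 = 630
  C: 2 × 6 × 6 = 72
  D: 10 × 7 × 7 = 490
  E: 7 × 7 × 7 = 343
  F: 9 × 8 × 10 = 720
  G: 8 × 2 × 6 = 96
  H: 3 × 9 × 3 = 81
  I: 4 × 8 × 1 = 32
After action: F → 9 × 8 × 7 = 504.
Revised RPNs: B=630, F=504, D=490, E=343, G=96, H=81, C=72, I=32, A=3.
Highest is now B (630).

B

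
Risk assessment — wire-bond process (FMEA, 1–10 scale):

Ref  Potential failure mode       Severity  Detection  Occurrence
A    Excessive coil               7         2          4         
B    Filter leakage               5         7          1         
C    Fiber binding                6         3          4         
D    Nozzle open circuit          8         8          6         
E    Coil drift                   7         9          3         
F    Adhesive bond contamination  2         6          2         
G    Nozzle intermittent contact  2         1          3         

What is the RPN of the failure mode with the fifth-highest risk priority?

35

RPN = Severity × Occurrence × Detection:
  A: 7 × 4 × 2 = 56
  B: 5 × 1 × 7 = 35
  C: 6 × 4 × 3 = 72
  D: 8 × 6 × 8 = 384
  E: 7 × 3 × 9 = 189
  F: 2 × 2 × 6 = 24
  G: 2 × 3 × 1 = 6
Sorted descending: 384, 189, 72, 56, 35, 24, 6.
The fifth-highest RPN is 35 (B).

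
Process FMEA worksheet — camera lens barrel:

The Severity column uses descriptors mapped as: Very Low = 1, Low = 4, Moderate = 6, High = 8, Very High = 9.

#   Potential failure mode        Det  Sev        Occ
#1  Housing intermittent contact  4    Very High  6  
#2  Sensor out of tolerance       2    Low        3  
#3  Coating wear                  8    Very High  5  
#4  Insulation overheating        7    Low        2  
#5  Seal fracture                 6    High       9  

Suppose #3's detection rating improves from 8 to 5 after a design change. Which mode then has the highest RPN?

#5

RPN = Severity × Occurrence × Detection:
  #1: 9 × 6 × 4 = 216
  #2: 4 × 3 × 2 = 24
  #3: 9 × 5 × 8 = 360
  #4: 4 × 2 × 7 = 56
  #5: 8 × 9 × 6 = 432
After action: #3 → 9 × 5 × 5 = 225.
Revised RPNs: #5=432, #3=225, #1=216, #4=56, #2=24.
Highest is now #5 (432).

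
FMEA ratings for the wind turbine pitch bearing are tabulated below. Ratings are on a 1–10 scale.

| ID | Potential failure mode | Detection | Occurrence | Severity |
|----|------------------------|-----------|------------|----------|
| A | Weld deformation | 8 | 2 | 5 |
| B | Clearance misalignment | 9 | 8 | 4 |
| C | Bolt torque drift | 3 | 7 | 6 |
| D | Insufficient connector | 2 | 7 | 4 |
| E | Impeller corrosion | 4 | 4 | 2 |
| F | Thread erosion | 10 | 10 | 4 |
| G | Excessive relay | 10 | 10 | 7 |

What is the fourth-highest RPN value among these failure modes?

126

RPN = Severity × Occurrence × Detection:
  A: 5 × 2 × 8 = 80
  B: 4 × 8 × 9 = 288
  C: 6 × 7 × 3 = 126
  D: 4 × 7 × 2 = 56
  E: 2 × 4 × 4 = 32
  F: 4 × 10 × 10 = 400
  G: 7 × 10 × 10 = 700
Sorted descending: 700, 400, 288, 126, 80, 56, 32.
The fourth-highest RPN is 126 (C).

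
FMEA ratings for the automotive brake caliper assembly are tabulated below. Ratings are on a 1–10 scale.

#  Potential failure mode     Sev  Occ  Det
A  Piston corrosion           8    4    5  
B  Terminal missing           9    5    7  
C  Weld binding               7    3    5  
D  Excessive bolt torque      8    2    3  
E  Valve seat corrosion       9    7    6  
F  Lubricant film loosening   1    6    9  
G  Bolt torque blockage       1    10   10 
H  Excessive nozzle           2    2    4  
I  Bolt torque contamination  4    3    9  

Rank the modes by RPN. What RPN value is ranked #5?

RPN = Severity × Occurrence × Detection:
  A: 8 × 4 × 5 = 160
  B: 9 × 5 × 7 = 315
  C: 7 × 3 × 5 = 105
  D: 8 × 2 × 3 = 48
  E: 9 × 7 × 6 = 378
  F: 1 × 6 × 9 = 54
  G: 1 × 10 × 10 = 100
  H: 2 × 2 × 4 = 16
  I: 4 × 3 × 9 = 108
Sorted descending: 378, 315, 160, 108, 105, 100, 54, 48, 16.
The fifth-highest RPN is 105 (C).

105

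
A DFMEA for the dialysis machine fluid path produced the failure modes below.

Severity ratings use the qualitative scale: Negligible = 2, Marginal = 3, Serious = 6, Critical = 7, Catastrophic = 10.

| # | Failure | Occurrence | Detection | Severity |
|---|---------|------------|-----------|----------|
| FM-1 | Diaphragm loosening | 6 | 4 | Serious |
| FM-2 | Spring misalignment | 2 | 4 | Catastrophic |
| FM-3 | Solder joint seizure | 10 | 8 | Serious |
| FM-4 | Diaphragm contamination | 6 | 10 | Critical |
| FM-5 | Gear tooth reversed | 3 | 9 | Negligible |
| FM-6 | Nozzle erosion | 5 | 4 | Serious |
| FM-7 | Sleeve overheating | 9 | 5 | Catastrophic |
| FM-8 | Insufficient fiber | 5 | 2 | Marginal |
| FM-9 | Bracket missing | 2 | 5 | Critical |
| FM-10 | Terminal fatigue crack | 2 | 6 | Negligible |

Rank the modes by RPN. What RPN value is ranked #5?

RPN = Severity × Occurrence × Detection:
  FM-1: 6 × 6 × 4 = 144
  FM-2: 10 × 2 × 4 = 80
  FM-3: 6 × 10 × 8 = 480
  FM-4: 7 × 6 × 10 = 420
  FM-5: 2 × 3 × 9 = 54
  FM-6: 6 × 5 × 4 = 120
  FM-7: 10 × 9 × 5 = 450
  FM-8: 3 × 5 × 2 = 30
  FM-9: 7 × 2 × 5 = 70
  FM-10: 2 × 2 × 6 = 24
Sorted descending: 480, 450, 420, 144, 120, 80, 70, 54, 30, 24.
The fifth-highest RPN is 120 (FM-6).

120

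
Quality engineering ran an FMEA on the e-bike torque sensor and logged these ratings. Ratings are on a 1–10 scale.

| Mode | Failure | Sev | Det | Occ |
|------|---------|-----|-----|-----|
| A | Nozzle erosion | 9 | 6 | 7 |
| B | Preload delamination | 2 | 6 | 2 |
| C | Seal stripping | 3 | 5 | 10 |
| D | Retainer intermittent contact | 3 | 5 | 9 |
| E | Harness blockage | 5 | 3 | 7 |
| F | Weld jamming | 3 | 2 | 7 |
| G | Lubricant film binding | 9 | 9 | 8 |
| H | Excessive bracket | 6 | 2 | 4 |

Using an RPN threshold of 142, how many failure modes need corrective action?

RPN = Severity × Occurrence × Detection:
  A: 9 × 7 × 6 = 378
  B: 2 × 2 × 6 = 24
  C: 3 × 10 × 5 = 150
  D: 3 × 9 × 5 = 135
  E: 5 × 7 × 3 = 105
  F: 3 × 7 × 2 = 42
  G: 9 × 8 × 9 = 648
  H: 6 × 4 × 2 = 48
Modes with RPN ≥ 142: A (378), C (150), G (648) → 3.

3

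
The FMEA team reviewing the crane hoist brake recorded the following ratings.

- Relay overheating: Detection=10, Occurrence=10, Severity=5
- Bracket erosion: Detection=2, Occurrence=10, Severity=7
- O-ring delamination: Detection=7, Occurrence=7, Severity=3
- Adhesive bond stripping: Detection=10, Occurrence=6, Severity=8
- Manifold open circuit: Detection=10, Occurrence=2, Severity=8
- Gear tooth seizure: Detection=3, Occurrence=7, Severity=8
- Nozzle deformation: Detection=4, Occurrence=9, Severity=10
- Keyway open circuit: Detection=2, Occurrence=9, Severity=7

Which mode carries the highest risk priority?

Relay overheating

RPN = Severity × Occurrence × Detection:
  Relay overheating: 5 × 10 × 10 = 500
  Bracket erosion: 7 × 10 × 2 = 140
  O-ring delamination: 3 × 7 × 7 = 147
  Adhesive bond stripping: 8 × 6 × 10 = 480
  Manifold open circuit: 8 × 2 × 10 = 160
  Gear tooth seizure: 8 × 7 × 3 = 168
  Nozzle deformation: 10 × 9 × 4 = 360
  Keyway open circuit: 7 × 9 × 2 = 126
Highest RPN is 500 → Relay overheating.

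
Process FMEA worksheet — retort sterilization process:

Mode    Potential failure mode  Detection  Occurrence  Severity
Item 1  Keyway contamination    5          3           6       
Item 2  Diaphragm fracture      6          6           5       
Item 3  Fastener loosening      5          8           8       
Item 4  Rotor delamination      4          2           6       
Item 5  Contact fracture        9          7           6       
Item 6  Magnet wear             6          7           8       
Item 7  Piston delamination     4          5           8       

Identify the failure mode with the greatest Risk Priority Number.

RPN = Severity × Occurrence × Detection:
  Item 1: 6 × 3 × 5 = 90
  Item 2: 5 × 6 × 6 = 180
  Item 3: 8 × 8 × 5 = 320
  Item 4: 6 × 2 × 4 = 48
  Item 5: 6 × 7 × 9 = 378
  Item 6: 8 × 7 × 6 = 336
  Item 7: 8 × 5 × 4 = 160
Highest RPN is 378 → Item 5.

Item 5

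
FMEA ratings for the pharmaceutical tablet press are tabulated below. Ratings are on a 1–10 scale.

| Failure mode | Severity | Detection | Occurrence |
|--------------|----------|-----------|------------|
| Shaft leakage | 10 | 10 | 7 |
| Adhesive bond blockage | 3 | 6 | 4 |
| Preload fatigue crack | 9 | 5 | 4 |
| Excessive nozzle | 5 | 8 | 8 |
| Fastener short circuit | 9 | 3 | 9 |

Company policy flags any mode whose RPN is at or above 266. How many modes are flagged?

2

RPN = Severity × Occurrence × Detection:
  Shaft leakage: 10 × 7 × 10 = 700
  Adhesive bond blockage: 3 × 4 × 6 = 72
  Preload fatigue crack: 9 × 4 × 5 = 180
  Excessive nozzle: 5 × 8 × 8 = 320
  Fastener short circuit: 9 × 9 × 3 = 243
Modes with RPN ≥ 266: Shaft leakage (700), Excessive nozzle (320) → 2.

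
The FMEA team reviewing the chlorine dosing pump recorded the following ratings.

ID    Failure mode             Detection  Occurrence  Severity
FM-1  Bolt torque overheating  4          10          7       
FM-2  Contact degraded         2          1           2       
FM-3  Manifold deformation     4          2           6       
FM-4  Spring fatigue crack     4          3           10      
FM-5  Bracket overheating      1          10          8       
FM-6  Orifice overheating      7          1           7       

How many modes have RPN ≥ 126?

1

RPN = Severity × Occurrence × Detection:
  FM-1: 7 × 10 × 4 = 280
  FM-2: 2 × 1 × 2 = 4
  FM-3: 6 × 2 × 4 = 48
  FM-4: 10 × 3 × 4 = 120
  FM-5: 8 × 10 × 1 = 80
  FM-6: 7 × 1 × 7 = 49
Modes with RPN ≥ 126: FM-1 (280) → 1.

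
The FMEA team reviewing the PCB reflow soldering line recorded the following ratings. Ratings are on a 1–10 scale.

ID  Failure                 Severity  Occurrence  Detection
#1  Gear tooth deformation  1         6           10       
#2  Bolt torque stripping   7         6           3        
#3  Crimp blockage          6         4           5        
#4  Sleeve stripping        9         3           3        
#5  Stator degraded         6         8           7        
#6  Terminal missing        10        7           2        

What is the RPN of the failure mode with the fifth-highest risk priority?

RPN = Severity × Occurrence × Detection:
  #1: 1 × 6 × 10 = 60
  #2: 7 × 6 × 3 = 126
  #3: 6 × 4 × 5 = 120
  #4: 9 × 3 × 3 = 81
  #5: 6 × 8 × 7 = 336
  #6: 10 × 7 × 2 = 140
Sorted descending: 336, 140, 126, 120, 81, 60.
The fifth-highest RPN is 81 (#4).

81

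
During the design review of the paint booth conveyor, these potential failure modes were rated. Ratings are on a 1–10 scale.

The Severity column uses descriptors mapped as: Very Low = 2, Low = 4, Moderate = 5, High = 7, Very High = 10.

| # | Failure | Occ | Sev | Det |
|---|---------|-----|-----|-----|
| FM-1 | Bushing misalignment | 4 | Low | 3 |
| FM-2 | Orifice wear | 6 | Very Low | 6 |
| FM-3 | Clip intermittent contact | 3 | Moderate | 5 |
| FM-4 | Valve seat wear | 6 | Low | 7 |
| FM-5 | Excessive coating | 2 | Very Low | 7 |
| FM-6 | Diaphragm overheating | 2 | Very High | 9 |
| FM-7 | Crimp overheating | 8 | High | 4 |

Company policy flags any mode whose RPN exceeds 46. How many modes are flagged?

RPN = Severity × Occurrence × Detection:
  FM-1: 4 × 4 × 3 = 48
  FM-2: 2 × 6 × 6 = 72
  FM-3: 5 × 3 × 5 = 75
  FM-4: 4 × 6 × 7 = 168
  FM-5: 2 × 2 × 7 = 28
  FM-6: 10 × 2 × 9 = 180
  FM-7: 7 × 8 × 4 = 224
Modes with RPN > 46: FM-1 (48), FM-2 (72), FM-3 (75), FM-4 (168), FM-6 (180), FM-7 (224) → 6.

6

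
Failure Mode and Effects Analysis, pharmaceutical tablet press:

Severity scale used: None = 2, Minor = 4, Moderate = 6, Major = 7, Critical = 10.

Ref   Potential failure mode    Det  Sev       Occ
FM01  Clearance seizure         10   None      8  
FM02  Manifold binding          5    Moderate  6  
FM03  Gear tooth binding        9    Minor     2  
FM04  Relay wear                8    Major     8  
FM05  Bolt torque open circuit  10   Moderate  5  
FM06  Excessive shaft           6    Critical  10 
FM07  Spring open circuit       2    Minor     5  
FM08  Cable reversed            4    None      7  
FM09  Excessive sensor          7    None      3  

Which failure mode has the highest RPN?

FM06

RPN = Severity × Occurrence × Detection:
  FM01: 2 × 8 × 10 = 160
  FM02: 6 × 6 × 5 = 180
  FM03: 4 × 2 × 9 = 72
  FM04: 7 × 8 × 8 = 448
  FM05: 6 × 5 × 10 = 300
  FM06: 10 × 10 × 6 = 600
  FM07: 4 × 5 × 2 = 40
  FM08: 2 × 7 × 4 = 56
  FM09: 2 × 3 × 7 = 42
Highest RPN is 600 → FM06.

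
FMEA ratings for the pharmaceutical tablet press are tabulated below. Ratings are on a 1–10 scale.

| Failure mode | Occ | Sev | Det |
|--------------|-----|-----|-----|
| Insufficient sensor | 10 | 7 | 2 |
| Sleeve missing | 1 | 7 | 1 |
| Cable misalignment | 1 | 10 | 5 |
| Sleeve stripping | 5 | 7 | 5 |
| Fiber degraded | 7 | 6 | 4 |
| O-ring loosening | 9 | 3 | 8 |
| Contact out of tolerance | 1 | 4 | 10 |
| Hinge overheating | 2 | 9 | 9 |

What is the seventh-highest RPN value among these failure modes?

40

RPN = Severity × Occurrence × Detection:
  Insufficient sensor: 7 × 10 × 2 = 140
  Sleeve missing: 7 × 1 × 1 = 7
  Cable misalignment: 10 × 1 × 5 = 50
  Sleeve stripping: 7 × 5 × 5 = 175
  Fiber degraded: 6 × 7 × 4 = 168
  O-ring loosening: 3 × 9 × 8 = 216
  Contact out of tolerance: 4 × 1 × 10 = 40
  Hinge overheating: 9 × 2 × 9 = 162
Sorted descending: 216, 175, 168, 162, 140, 50, 40, 7.
The seventh-highest RPN is 40 (Contact out of tolerance).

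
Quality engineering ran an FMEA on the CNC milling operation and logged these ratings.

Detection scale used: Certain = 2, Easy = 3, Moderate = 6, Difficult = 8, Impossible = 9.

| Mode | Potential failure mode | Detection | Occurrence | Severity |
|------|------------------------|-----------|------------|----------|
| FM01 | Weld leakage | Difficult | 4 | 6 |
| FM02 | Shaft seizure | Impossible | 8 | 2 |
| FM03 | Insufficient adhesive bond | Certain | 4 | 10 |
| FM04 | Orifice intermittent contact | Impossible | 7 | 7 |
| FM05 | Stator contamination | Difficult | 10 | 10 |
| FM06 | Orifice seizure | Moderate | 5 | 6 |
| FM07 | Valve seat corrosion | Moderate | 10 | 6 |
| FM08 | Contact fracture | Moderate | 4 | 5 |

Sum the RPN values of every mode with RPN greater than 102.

2237

RPN = Severity × Occurrence × Detection:
  FM01: 6 × 4 × 8 = 192
  FM02: 2 × 8 × 9 = 144
  FM03: 10 × 4 × 2 = 80
  FM04: 7 × 7 × 9 = 441
  FM05: 10 × 10 × 8 = 800
  FM06: 6 × 5 × 6 = 180
  FM07: 6 × 10 × 6 = 360
  FM08: 5 × 4 × 6 = 120
RPN > 102: FM01 (192), FM02 (144), FM04 (441), FM05 (800), FM06 (180), FM07 (360), FM08 (120).
Sum: 192 + 144 + 441 + 800 + 180 + 360 + 120 = 2237.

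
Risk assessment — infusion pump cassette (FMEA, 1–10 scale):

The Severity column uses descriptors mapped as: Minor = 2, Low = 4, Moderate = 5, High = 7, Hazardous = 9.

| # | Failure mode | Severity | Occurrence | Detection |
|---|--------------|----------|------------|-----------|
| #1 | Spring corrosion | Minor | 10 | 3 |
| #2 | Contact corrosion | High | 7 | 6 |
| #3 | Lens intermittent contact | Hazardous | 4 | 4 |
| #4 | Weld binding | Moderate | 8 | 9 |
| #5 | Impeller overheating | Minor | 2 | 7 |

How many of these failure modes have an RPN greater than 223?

RPN = Severity × Occurrence × Detection:
  #1: 2 × 10 × 3 = 60
  #2: 7 × 7 × 6 = 294
  #3: 9 × 4 × 4 = 144
  #4: 5 × 8 × 9 = 360
  #5: 2 × 2 × 7 = 28
Modes with RPN > 223: #2 (294), #4 (360) → 2.

2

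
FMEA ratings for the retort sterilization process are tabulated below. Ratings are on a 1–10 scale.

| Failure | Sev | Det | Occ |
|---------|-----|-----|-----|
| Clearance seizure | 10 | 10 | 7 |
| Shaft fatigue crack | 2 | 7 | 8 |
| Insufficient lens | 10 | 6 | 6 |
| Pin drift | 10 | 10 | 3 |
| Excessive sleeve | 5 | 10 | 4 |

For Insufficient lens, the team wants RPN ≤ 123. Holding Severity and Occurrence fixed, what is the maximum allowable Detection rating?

Insufficient lens: S=10, O=6, D=6 → current RPN = 360.
Fixed product = 60. Need 60 × D ≤ 123, so D ≤ 123/60 = 2.05.
Maximum integer Detection rating = 2 (gives RPN 120; D=3 would give 180 > 123).

2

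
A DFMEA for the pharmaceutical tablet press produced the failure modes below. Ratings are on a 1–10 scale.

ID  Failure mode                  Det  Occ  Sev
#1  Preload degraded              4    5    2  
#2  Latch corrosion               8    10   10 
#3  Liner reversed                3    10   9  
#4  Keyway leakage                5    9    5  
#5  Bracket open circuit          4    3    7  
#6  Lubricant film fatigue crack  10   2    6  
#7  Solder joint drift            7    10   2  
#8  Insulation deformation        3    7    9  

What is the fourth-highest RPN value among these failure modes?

RPN = Severity × Occurrence × Detection:
  #1: 2 × 5 × 4 = 40
  #2: 10 × 10 × 8 = 800
  #3: 9 × 10 × 3 = 270
  #4: 5 × 9 × 5 = 225
  #5: 7 × 3 × 4 = 84
  #6: 6 × 2 × 10 = 120
  #7: 2 × 10 × 7 = 140
  #8: 9 × 7 × 3 = 189
Sorted descending: 800, 270, 225, 189, 140, 120, 84, 40.
The fourth-highest RPN is 189 (#8).

189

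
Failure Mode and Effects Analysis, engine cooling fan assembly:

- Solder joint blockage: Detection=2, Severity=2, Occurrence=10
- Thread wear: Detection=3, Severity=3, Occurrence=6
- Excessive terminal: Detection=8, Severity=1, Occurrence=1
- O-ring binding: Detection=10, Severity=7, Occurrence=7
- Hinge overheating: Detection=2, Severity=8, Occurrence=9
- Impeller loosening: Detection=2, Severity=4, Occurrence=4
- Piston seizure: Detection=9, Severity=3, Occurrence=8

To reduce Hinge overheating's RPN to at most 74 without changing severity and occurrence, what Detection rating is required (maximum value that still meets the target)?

1

Hinge overheating: S=8, O=9, D=2 → current RPN = 144.
Fixed product = 72. Need 72 × D ≤ 74, so D ≤ 74/72 = 1.03.
Maximum integer Detection rating = 1 (gives RPN 72; D=2 would give 144 > 74).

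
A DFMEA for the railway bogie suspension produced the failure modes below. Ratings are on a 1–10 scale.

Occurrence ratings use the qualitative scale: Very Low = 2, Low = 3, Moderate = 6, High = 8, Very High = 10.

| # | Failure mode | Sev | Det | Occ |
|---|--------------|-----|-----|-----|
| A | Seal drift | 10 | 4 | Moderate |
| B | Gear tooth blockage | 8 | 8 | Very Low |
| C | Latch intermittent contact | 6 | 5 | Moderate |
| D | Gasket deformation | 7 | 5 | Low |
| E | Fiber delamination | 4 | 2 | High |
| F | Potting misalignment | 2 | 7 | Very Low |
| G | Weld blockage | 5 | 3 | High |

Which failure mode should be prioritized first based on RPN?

A

RPN = Severity × Occurrence × Detection:
  A: 10 × 6 × 4 = 240
  B: 8 × 2 × 8 = 128
  C: 6 × 6 × 5 = 180
  D: 7 × 3 × 5 = 105
  E: 4 × 8 × 2 = 64
  F: 2 × 2 × 7 = 28
  G: 5 × 8 × 3 = 120
Highest RPN is 240 → A.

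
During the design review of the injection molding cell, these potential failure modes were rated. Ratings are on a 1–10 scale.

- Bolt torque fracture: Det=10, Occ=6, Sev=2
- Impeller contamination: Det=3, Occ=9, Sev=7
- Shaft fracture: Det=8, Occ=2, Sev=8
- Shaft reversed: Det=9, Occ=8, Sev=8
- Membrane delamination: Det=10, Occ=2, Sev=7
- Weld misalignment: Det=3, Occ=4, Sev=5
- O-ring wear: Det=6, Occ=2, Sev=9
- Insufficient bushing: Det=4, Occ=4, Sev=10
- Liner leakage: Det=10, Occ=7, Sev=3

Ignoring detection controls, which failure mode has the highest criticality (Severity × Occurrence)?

Shaft reversed

Criticality = Severity × Occurrence:
  Bolt torque fracture: 2 × 6 = 12
  Impeller contamination: 7 × 9 = 63
  Shaft fracture: 8 × 2 = 16
  Shaft reversed: 8 × 8 = 64
  Membrane delamination: 7 × 2 = 14
  Weld misalignment: 5 × 4 = 20
  O-ring wear: 9 × 2 = 18
  Insufficient bushing: 10 × 4 = 40
  Liner leakage: 3 × 7 = 21
Highest criticality is 64 → Shaft reversed.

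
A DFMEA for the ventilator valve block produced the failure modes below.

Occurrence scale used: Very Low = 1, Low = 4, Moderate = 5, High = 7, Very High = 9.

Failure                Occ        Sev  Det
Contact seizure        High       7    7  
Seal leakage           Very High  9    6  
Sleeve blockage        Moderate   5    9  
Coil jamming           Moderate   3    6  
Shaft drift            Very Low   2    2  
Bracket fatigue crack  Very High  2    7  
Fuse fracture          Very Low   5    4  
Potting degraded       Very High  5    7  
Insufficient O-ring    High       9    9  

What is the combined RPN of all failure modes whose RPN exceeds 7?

RPN = Severity × Occurrence × Detection:
  Contact seizure: 7 × 7 × 7 = 343
  Seal leakage: 9 × 9 × 6 = 486
  Sleeve blockage: 5 × 5 × 9 = 225
  Coil jamming: 3 × 5 × 6 = 90
  Shaft drift: 2 × 1 × 2 = 4
  Bracket fatigue crack: 2 × 9 × 7 = 126
  Fuse fracture: 5 × 1 × 4 = 20
  Potting degraded: 5 × 9 × 7 = 315
  Insufficient O-ring: 9 × 7 × 9 = 567
RPN > 7: Contact seizure (343), Seal leakage (486), Sleeve blockage (225), Coil jamming (90), Bracket fatigue crack (126), Fuse fracture (20), Potting degraded (315), Insufficient O-ring (567).
Sum: 343 + 486 + 225 + 90 + 126 + 20 + 315 + 567 = 2172.

2172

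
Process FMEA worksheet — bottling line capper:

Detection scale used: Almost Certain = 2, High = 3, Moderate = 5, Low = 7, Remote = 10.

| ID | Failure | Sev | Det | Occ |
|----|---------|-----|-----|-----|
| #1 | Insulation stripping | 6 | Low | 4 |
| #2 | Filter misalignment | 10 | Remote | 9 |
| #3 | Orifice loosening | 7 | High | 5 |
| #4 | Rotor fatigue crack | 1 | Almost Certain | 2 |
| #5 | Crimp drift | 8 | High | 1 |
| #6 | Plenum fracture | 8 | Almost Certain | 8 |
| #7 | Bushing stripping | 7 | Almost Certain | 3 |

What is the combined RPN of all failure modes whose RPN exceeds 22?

1367

RPN = Severity × Occurrence × Detection:
  #1: 6 × 4 × 7 = 168
  #2: 10 × 9 × 10 = 900
  #3: 7 × 5 × 3 = 105
  #4: 1 × 2 × 2 = 4
  #5: 8 × 1 × 3 = 24
  #6: 8 × 8 × 2 = 128
  #7: 7 × 3 × 2 = 42
RPN > 22: #1 (168), #2 (900), #3 (105), #5 (24), #6 (128), #7 (42).
Sum: 168 + 900 + 105 + 24 + 128 + 42 = 1367.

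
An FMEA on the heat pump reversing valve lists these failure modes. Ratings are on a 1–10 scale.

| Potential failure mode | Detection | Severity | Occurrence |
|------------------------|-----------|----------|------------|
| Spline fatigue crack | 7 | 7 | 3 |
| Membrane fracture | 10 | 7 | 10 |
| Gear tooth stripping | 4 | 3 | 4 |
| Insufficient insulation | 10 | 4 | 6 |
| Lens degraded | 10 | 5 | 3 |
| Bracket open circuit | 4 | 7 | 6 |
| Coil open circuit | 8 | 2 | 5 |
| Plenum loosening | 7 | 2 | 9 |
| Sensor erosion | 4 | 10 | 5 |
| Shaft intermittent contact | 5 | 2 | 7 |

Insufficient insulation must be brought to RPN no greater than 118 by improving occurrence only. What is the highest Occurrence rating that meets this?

Insufficient insulation: S=4, O=6, D=10 → current RPN = 240.
Fixed product = 40. Need 40 × O ≤ 118, so O ≤ 118/40 = 2.95.
Maximum integer Occurrence rating = 2 (gives RPN 80; O=3 would give 120 > 118).

2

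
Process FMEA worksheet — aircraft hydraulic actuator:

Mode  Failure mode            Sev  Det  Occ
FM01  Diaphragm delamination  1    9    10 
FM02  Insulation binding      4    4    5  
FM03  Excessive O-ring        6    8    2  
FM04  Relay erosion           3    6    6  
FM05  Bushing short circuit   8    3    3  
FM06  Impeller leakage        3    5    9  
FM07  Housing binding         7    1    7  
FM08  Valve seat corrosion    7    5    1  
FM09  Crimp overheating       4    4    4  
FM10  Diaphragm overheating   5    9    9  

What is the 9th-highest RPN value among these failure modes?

49

RPN = Severity × Occurrence × Detection:
  FM01: 1 × 10 × 9 = 90
  FM02: 4 × 5 × 4 = 80
  FM03: 6 × 2 × 8 = 96
  FM04: 3 × 6 × 6 = 108
  FM05: 8 × 3 × 3 = 72
  FM06: 3 × 9 × 5 = 135
  FM07: 7 × 7 × 1 = 49
  FM08: 7 × 1 × 5 = 35
  FM09: 4 × 4 × 4 = 64
  FM10: 5 × 9 × 9 = 405
Sorted descending: 405, 135, 108, 96, 90, 80, 72, 64, 49, 35.
The 9th-highest RPN is 49 (FM07).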